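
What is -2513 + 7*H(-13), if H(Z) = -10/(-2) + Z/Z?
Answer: -2471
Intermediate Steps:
H(Z) = 6 (H(Z) = -10*(-½) + 1 = 5 + 1 = 6)
-2513 + 7*H(-13) = -2513 + 7*6 = -2513 + 42 = -2471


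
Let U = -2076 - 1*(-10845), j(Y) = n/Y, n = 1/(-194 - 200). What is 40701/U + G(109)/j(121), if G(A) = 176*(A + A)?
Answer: -5346623067969/2923 ≈ -1.8292e+9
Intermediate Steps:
n = -1/394 (n = 1/(-394) = -1/394 ≈ -0.0025381)
G(A) = 352*A (G(A) = 176*(2*A) = 352*A)
j(Y) = -1/(394*Y)
U = 8769 (U = -2076 + 10845 = 8769)
40701/U + G(109)/j(121) = 40701/8769 + (352*109)/((-1/394/121)) = 40701*(1/8769) + 38368/((-1/394*1/121)) = 13567/2923 + 38368/(-1/47674) = 13567/2923 + 38368*(-47674) = 13567/2923 - 1829156032 = -5346623067969/2923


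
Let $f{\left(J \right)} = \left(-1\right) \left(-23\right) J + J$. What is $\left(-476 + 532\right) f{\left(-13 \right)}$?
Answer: $-17472$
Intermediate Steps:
$f{\left(J \right)} = 24 J$ ($f{\left(J \right)} = 23 J + J = 24 J$)
$\left(-476 + 532\right) f{\left(-13 \right)} = \left(-476 + 532\right) 24 \left(-13\right) = 56 \left(-312\right) = -17472$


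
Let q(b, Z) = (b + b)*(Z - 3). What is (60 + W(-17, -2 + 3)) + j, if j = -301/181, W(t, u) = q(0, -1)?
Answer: 10559/181 ≈ 58.337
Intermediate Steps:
q(b, Z) = 2*b*(-3 + Z) (q(b, Z) = (2*b)*(-3 + Z) = 2*b*(-3 + Z))
W(t, u) = 0 (W(t, u) = 2*0*(-3 - 1) = 2*0*(-4) = 0)
j = -301/181 (j = -301*1/181 = -301/181 ≈ -1.6630)
(60 + W(-17, -2 + 3)) + j = (60 + 0) - 301/181 = 60 - 301/181 = 10559/181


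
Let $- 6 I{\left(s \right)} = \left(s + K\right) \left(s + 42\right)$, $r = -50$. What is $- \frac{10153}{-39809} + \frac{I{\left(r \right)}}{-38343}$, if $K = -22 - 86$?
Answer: $\frac{108458975}{416289951} \approx 0.26054$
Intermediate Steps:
$K = -108$
$I{\left(s \right)} = - \frac{\left(-108 + s\right) \left(42 + s\right)}{6}$ ($I{\left(s \right)} = - \frac{\left(s - 108\right) \left(s + 42\right)}{6} = - \frac{\left(-108 + s\right) \left(42 + s\right)}{6}$)
$- \frac{10153}{-39809} + \frac{I{\left(r \right)}}{-38343} = - \frac{10153}{-39809} + \frac{756 + 11 \left(-50\right) - \frac{\left(-50\right)^{2}}{6}}{-38343} = \left(-10153\right) \left(- \frac{1}{39809}\right) + \left(756 - 550 - \frac{1250}{3}\right) \left(- \frac{1}{38343}\right) = \frac{923}{3619} + \left(756 - 550 - \frac{1250}{3}\right) \left(- \frac{1}{38343}\right) = \frac{923}{3619} - - \frac{632}{115029} = \frac{923}{3619} + \frac{632}{115029} = \frac{108458975}{416289951}$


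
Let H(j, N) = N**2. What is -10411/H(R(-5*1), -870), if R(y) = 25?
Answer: -359/26100 ≈ -0.013755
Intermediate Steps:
-10411/H(R(-5*1), -870) = -10411/((-870)**2) = -10411/756900 = -10411*1/756900 = -359/26100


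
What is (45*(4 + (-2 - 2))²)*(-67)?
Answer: 0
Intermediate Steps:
(45*(4 + (-2 - 2))²)*(-67) = (45*(4 - 4)²)*(-67) = (45*0²)*(-67) = (45*0)*(-67) = 0*(-67) = 0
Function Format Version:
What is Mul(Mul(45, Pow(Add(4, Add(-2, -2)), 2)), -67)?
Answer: 0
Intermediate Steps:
Mul(Mul(45, Pow(Add(4, Add(-2, -2)), 2)), -67) = Mul(Mul(45, Pow(Add(4, -4), 2)), -67) = Mul(Mul(45, Pow(0, 2)), -67) = Mul(Mul(45, 0), -67) = Mul(0, -67) = 0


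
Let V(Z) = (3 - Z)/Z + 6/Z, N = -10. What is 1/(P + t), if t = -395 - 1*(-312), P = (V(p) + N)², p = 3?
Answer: -1/19 ≈ -0.052632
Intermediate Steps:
V(Z) = 6/Z + (3 - Z)/Z (V(Z) = (3 - Z)/Z + 6/Z = 6/Z + (3 - Z)/Z)
P = 64 (P = ((9 - 1*3)/3 - 10)² = ((9 - 3)/3 - 10)² = ((⅓)*6 - 10)² = (2 - 10)² = (-8)² = 64)
t = -83 (t = -395 + 312 = -83)
1/(P + t) = 1/(64 - 83) = 1/(-19) = -1/19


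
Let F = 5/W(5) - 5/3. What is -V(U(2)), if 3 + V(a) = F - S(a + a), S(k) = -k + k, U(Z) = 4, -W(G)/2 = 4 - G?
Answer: 13/6 ≈ 2.1667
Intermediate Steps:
W(G) = -8 + 2*G (W(G) = -2*(4 - G) = -8 + 2*G)
S(k) = 0
F = 5/6 (F = 5/(-8 + 2*5) - 5/3 = 5/(-8 + 10) - 5*1/3 = 5/2 - 5/3 = 5/6 ≈ 0.83333)
V(a) = -13/6 (V(a) = -3 + (5/6 - 1*0) = -3 + (5/6 + 0) = -3 + 5/6 = -13/6)
-V(U(2)) = -1*(-13/6) = 13/6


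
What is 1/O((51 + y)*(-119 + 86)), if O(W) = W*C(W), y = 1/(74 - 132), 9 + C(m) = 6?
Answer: 58/292743 ≈ 0.00019813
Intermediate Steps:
C(m) = -3 (C(m) = -9 + 6 = -3)
y = -1/58 (y = 1/(-58) = -1/58 ≈ -0.017241)
O(W) = -3*W (O(W) = W*(-3) = -3*W)
1/O((51 + y)*(-119 + 86)) = 1/(-3*(51 - 1/58)*(-119 + 86)) = 1/(-8871*(-33)/58) = 1/(-3*(-97581/58)) = 1/(292743/58) = 58/292743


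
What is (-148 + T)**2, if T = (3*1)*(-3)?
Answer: 24649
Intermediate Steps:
T = -9 (T = 3*(-3) = -9)
(-148 + T)**2 = (-148 - 9)**2 = (-157)**2 = 24649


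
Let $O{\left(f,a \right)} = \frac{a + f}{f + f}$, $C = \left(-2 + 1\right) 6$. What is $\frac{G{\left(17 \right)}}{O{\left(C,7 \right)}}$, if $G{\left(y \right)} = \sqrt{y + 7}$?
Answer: $- 24 \sqrt{6} \approx -58.788$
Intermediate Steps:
$G{\left(y \right)} = \sqrt{7 + y}$
$C = -6$ ($C = \left(-1\right) 6 = -6$)
$O{\left(f,a \right)} = \frac{a + f}{2 f}$
$\frac{G{\left(17 \right)}}{O{\left(C,7 \right)}} = \frac{\sqrt{7 + 17}}{\frac{1}{2} \frac{1}{-6} \left(7 - 6\right)} = \frac{\sqrt{24}}{\frac{1}{2} \left(- \frac{1}{6}\right) 1} = \frac{2 \sqrt{6}}{- \frac{1}{12}} = 2 \sqrt{6} \left(-12\right) = - 24 \sqrt{6}$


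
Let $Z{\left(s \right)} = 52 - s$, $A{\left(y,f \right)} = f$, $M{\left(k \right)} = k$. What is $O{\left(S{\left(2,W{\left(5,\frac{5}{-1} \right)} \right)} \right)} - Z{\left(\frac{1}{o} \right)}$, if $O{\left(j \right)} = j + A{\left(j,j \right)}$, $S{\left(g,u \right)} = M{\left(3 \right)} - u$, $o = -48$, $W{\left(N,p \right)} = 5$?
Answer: $- \frac{2689}{48} \approx -56.021$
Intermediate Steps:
$S{\left(g,u \right)} = 3 - u$
$O{\left(j \right)} = 2 j$ ($O{\left(j \right)} = j + j = 2 j$)
$O{\left(S{\left(2,W{\left(5,\frac{5}{-1} \right)} \right)} \right)} - Z{\left(\frac{1}{o} \right)} = 2 \left(3 - 5\right) - \left(52 - \frac{1}{-48}\right) = 2 \left(3 - 5\right) - \left(52 - - \frac{1}{48}\right) = 2 \left(-2\right) - \left(52 + \frac{1}{48}\right) = -4 - \frac{2497}{48} = - \frac{2689}{48}$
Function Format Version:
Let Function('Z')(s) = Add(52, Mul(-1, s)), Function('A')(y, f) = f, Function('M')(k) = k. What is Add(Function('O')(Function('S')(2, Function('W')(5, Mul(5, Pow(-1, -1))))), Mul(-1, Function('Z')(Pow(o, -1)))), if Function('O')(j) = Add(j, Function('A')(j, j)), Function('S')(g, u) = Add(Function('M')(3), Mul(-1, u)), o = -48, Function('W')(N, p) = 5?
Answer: Rational(-2689, 48) ≈ -56.021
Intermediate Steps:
Function('S')(g, u) = Add(3, Mul(-1, u))
Function('O')(j) = Mul(2, j) (Function('O')(j) = Add(j, j) = Mul(2, j))
Add(Function('O')(Function('S')(2, Function('W')(5, Mul(5, Pow(-1, -1))))), Mul(-1, Function('Z')(Pow(o, -1)))) = Add(Mul(2, Add(3, Mul(-1, 5))), Mul(-1, Add(52, Mul(-1, Pow(-48, -1))))) = Add(Mul(2, Add(3, -5)), Mul(-1, Add(52, Mul(-1, Rational(-1, 48))))) = Add(Mul(2, -2), Mul(-1, Add(52, Rational(1, 48)))) = Add(-4, Mul(-1, Rational(2497, 48))) = Add(-4, Rational(-2497, 48)) = Rational(-2689, 48)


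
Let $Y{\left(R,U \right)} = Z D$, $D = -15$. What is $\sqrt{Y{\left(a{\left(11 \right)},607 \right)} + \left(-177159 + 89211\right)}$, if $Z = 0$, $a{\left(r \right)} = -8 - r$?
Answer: $6 i \sqrt{2443} \approx 296.56 i$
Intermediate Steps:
$Y{\left(R,U \right)} = 0$ ($Y{\left(R,U \right)} = 0 \left(-15\right) = 0$)
$\sqrt{Y{\left(a{\left(11 \right)},607 \right)} + \left(-177159 + 89211\right)} = \sqrt{0 + \left(-177159 + 89211\right)} = \sqrt{0 - 87948} = \sqrt{-87948} = 6 i \sqrt{2443}$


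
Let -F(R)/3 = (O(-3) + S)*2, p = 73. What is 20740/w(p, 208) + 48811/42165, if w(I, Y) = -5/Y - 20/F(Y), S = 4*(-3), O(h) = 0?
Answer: -327408070597/4764645 ≈ -68716.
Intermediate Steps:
S = -12
F(R) = 72 (F(R) = -3*(0 - 12)*2 = -(-36)*2 = -3*(-24) = 72)
w(I, Y) = -5/18 - 5/Y (w(I, Y) = -5/Y - 20/72 = -5/Y - 20*1/72 = -5/Y - 5/18 = -5/18 - 5/Y)
20740/w(p, 208) + 48811/42165 = 20740/(-5/18 - 5/208) + 48811/42165 = 20740/(-565/1872) + 48811/42165 = 20740*(-1872/565) + 48811/42165 = -7765056/113 + 48811/42165 = -327408070597/4764645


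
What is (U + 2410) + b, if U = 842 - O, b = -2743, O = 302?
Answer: 207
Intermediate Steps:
U = 540 (U = 842 - 1*302 = 842 - 302 = 540)
(U + 2410) + b = (540 + 2410) - 2743 = 2950 - 2743 = 207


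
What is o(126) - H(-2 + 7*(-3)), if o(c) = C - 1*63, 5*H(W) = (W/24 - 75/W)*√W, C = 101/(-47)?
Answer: -3062/47 - 1271*I*√23/2760 ≈ -65.149 - 2.2085*I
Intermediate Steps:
C = -101/47 (C = 101*(-1/47) = -101/47 ≈ -2.1489)
H(W) = √W*(-75/W + W/24)/5 (H(W) = ((W/24 - 75/W)*√W)/5 = ((-75/W + W/24)*√W)/5 = (√W*(-75/W + W/24))/5 = √W*(-75/W + W/24)/5)
o(c) = -3062/47 (o(c) = -101/47 - 1*63 = -101/47 - 63 = -3062/47)
o(126) - H(-2 + 7*(-3)) = -3062/47 - (-1800 + (-2 + 7*(-3))²)/(120*√(-2 + 7*(-3))) = -3062/47 - (-1800 + (-2 - 21)²)/(120*√(-2 - 21)) = -3062/47 - (-1800 + (-23)²)/(120*√(-23)) = -3062/47 - (-I*√23/23)*(-1800 + 529)/120 = -3062/47 - (-I*√23/23)*(-1271)/120 = -3062/47 - 1271*I*√23/2760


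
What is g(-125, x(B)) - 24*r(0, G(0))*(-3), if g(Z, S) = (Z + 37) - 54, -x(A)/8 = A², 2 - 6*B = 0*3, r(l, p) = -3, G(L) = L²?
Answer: -358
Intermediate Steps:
B = ⅓ (B = ⅓ - 0*3 = ⅓ - ⅙*0 = ⅓ + 0 = ⅓ ≈ 0.33333)
x(A) = -8*A²
g(Z, S) = -17 + Z (g(Z, S) = (37 + Z) - 54 = -17 + Z)
g(-125, x(B)) - 24*r(0, G(0))*(-3) = (-17 - 125) - 24*(-3)*(-3) = -142 + 72*(-3) = -142 - 216 = -358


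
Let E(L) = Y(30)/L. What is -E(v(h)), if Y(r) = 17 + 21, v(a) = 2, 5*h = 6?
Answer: -19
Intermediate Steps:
h = 6/5 (h = (1/5)*6 = 6/5 ≈ 1.2000)
Y(r) = 38
E(L) = 38/L
-E(v(h)) = -38/2 = -1*19 = -19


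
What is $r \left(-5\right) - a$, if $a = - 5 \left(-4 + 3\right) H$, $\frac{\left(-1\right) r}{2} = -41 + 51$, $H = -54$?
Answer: $370$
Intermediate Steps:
$r = -20$ ($r = - 2 \left(-41 + 51\right) = \left(-2\right) 10 = -20$)
$a = -270$ ($a = - 5 \left(-4 + 3\right) \left(-54\right) = \left(-5\right) \left(-1\right) \left(-54\right) = 5 \left(-54\right) = -270$)
$r \left(-5\right) - a = \left(-20\right) \left(-5\right) - -270 = 100 + 270 = 370$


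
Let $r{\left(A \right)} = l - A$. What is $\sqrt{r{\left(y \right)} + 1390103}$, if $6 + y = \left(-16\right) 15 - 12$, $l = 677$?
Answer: $\sqrt{1391038} \approx 1179.4$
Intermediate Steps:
$y = -258$ ($y = -6 - 252 = -258$)
$r{\left(A \right)} = 677 - A$
$\sqrt{r{\left(y \right)} + 1390103} = \sqrt{\left(677 - -258\right) + 1390103} = \sqrt{\left(677 + 258\right) + 1390103} = \sqrt{935 + 1390103} = \sqrt{1391038}$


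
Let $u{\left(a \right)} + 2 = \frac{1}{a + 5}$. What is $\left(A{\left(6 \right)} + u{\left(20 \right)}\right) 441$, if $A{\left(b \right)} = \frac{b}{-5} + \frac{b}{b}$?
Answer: $- \frac{23814}{25} \approx -952.56$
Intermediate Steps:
$u{\left(a \right)} = -2 + \frac{1}{5 + a}$ ($u{\left(a \right)} = -2 + \frac{1}{a + 5} = -2 + \frac{1}{5 + a}$)
$A{\left(b \right)} = 1 - \frac{b}{5}$ ($A{\left(b \right)} = b \left(- \frac{1}{5}\right) + 1 = - \frac{b}{5} + 1 = 1 - \frac{b}{5}$)
$\left(A{\left(6 \right)} + u{\left(20 \right)}\right) 441 = \left(\left(1 - \frac{6}{5}\right) + \frac{-9 - 40}{5 + 20}\right) 441 = \left(\left(1 - \frac{6}{5}\right) + \frac{-9 - 40}{25}\right) 441 = \left(- \frac{1}{5} + \frac{1}{25} \left(-49\right)\right) 441 = \left(- \frac{1}{5} - \frac{49}{25}\right) 441 = \left(- \frac{54}{25}\right) 441 = - \frac{23814}{25}$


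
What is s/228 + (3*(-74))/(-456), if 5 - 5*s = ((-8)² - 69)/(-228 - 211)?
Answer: 16389/33364 ≈ 0.49122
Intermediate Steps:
s = 438/439 (s = 1 - ((-8)² - 69)/(5*(-228 - 211)) = 1 - (64 - 69)/(5*(-439)) = 1 - (-1)*(-1)/439 = 1 - ⅕*5/439 = 1 - 1/439 = 438/439 ≈ 0.99772)
s/228 + (3*(-74))/(-456) = (438/439)/228 + (3*(-74))/(-456) = (438/439)*(1/228) - 222*(-1/456) = 73/16682 + 37/76 = 16389/33364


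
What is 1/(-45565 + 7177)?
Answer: -1/38388 ≈ -2.6050e-5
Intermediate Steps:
1/(-45565 + 7177) = 1/(-38388) = -1/38388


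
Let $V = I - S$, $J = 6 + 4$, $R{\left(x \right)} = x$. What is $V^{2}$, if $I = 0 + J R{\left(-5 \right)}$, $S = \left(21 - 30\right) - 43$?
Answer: $4$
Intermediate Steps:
$J = 10$
$S = -52$ ($S = -9 - 43 = -52$)
$I = -50$ ($I = 0 + 10 \left(-5\right) = 0 - 50 = -50$)
$V = 2$ ($V = -50 - -52 = -50 + 52 = 2$)
$V^{2} = 2^{2} = 4$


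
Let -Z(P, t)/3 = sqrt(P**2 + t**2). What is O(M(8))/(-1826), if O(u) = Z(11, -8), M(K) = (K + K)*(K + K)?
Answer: 3*sqrt(185)/1826 ≈ 0.022346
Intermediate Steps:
M(K) = 4*K**2 (M(K) = (2*K)*(2*K) = 4*K**2)
Z(P, t) = -3*sqrt(P**2 + t**2)
O(u) = -3*sqrt(185) (O(u) = -3*sqrt(11**2 + (-8)**2) = -3*sqrt(121 + 64) = -3*sqrt(185))
O(M(8))/(-1826) = -3*sqrt(185)/(-1826) = -3*sqrt(185)*(-1/1826) = 3*sqrt(185)/1826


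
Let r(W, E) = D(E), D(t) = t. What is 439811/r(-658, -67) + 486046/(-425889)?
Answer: -187343232061/28534563 ≈ -6565.5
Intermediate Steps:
r(W, E) = E
439811/r(-658, -67) + 486046/(-425889) = 439811/(-67) + 486046/(-425889) = 439811*(-1/67) + 486046*(-1/425889) = -439811/67 - 486046/425889 = -187343232061/28534563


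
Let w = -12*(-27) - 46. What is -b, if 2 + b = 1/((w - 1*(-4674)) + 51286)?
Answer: 112475/56238 ≈ 2.0000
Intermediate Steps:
w = 278 (w = 324 - 46 = 278)
b = -112475/56238 (b = -2 + 1/((278 - 1*(-4674)) + 51286) = -2 + 1/((278 + 4674) + 51286) = -2 + 1/(4952 + 51286) = -2 + 1/56238 = -112475/56238 ≈ -2.0000)
-b = -1*(-112475/56238) = 112475/56238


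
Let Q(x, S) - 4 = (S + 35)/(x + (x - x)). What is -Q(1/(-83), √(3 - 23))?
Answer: 2901 + 166*I*√5 ≈ 2901.0 + 371.19*I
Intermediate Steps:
Q(x, S) = 4 + (35 + S)/x (Q(x, S) = 4 + (S + 35)/(x + (x - x)) = 4 + (35 + S)/(x + 0) = 4 + (35 + S)/x)
-Q(1/(-83), √(3 - 23)) = -(35 + √(3 - 23) + 4/(-83))/(1/(-83)) = -(35 + √(-20) + 4*(-1/83))/(-1/83) = -(-83)*(35 + 2*I*√5 - 4/83) = -(-83)*(2901/83 + 2*I*√5) = -(-2901 - 166*I*√5) = 2901 + 166*I*√5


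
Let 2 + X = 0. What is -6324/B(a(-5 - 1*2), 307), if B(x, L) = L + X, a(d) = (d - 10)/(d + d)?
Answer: -6324/305 ≈ -20.734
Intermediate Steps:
X = -2 (X = -2 + 0 = -2)
a(d) = (-10 + d)/(2*d) (a(d) = (-10 + d)/((2*d)) = (-10 + d)*(1/(2*d)) = (-10 + d)/(2*d))
B(x, L) = -2 + L (B(x, L) = L - 2 = -2 + L)
-6324/B(a(-5 - 1*2), 307) = -6324/(-2 + 307) = -6324/305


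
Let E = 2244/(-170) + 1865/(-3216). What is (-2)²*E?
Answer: -221581/4020 ≈ -55.120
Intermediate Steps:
E = -221581/16080 (E = 2244*(-1/170) + 1865*(-1/3216) = -66/5 - 1865/3216 = -221581/16080 ≈ -13.780)
(-2)²*E = (-2)²*(-221581/16080) = 4*(-221581/16080) = -221581/4020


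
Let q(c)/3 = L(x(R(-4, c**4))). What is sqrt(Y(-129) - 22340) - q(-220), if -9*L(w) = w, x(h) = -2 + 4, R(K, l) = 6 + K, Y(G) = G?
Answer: 2/3 + I*sqrt(22469) ≈ 0.66667 + 149.9*I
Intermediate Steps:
x(h) = 2
L(w) = -w/9
q(c) = -2/3 (q(c) = 3*(-1/9*2) = 3*(-2/9) = -2/3)
sqrt(Y(-129) - 22340) - q(-220) = sqrt(-129 - 22340) - 1*(-2/3) = sqrt(-22469) + 2/3 = I*sqrt(22469) + 2/3 = 2/3 + I*sqrt(22469)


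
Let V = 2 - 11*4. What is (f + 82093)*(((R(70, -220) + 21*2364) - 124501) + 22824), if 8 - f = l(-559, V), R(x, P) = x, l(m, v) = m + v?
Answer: -4297444026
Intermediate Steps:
V = -42 (V = 2 - 44 = -42)
f = 609 (f = 8 - (-559 - 42) = 8 - 1*(-601) = 8 + 601 = 609)
(f + 82093)*(((R(70, -220) + 21*2364) - 124501) + 22824) = (609 + 82093)*(((70 + 21*2364) - 124501) + 22824) = 82702*(((70 + 49644) - 124501) + 22824) = 82702*((49714 - 124501) + 22824) = 82702*(-74787 + 22824) = 82702*(-51963) = -4297444026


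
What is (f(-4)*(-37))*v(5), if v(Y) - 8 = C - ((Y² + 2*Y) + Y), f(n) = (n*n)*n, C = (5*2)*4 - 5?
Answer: 7104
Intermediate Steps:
C = 35 (C = 10*4 - 5 = 40 - 5 = 35)
f(n) = n³ (f(n) = n²*n = n³)
v(Y) = 43 - Y² - 3*Y (v(Y) = 8 + (35 - ((Y² + 2*Y) + Y)) = 8 + (35 - (Y² + 3*Y)) = 8 + (35 + (-Y² - 3*Y)) = 8 + (35 - Y² - 3*Y) = 43 - Y² - 3*Y)
(f(-4)*(-37))*v(5) = ((-4)³*(-37))*(43 - 1*5² - 3*5) = (-64*(-37))*(43 - 1*25 - 15) = 2368*(43 - 25 - 15) = 2368*3 = 7104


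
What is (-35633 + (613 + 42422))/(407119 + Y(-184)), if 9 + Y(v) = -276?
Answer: 3701/203417 ≈ 0.018194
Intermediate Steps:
Y(v) = -285 (Y(v) = -9 - 276 = -285)
(-35633 + (613 + 42422))/(407119 + Y(-184)) = (-35633 + (613 + 42422))/(407119 - 285) = (-35633 + 43035)/406834 = 7402*(1/406834) = 3701/203417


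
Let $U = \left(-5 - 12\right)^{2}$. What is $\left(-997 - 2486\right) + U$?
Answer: $-3194$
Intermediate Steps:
$U = 289$ ($U = \left(-17\right)^{2} = 289$)
$\left(-997 - 2486\right) + U = \left(-997 - 2486\right) + 289 = -3483 + 289 = -3194$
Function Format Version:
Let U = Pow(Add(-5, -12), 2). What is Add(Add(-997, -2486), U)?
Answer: -3194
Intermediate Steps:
U = 289 (U = Pow(-17, 2) = 289)
Add(Add(-997, -2486), U) = Add(Add(-997, -2486), 289) = Add(-3483, 289) = -3194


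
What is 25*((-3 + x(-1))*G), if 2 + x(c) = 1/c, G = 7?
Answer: -1050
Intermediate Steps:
x(c) = -2 + 1/c
25*((-3 + x(-1))*G) = 25*((-3 + (-2 + 1/(-1)))*7) = 25*((-3 + (-2 - 1))*7) = 25*((-3 - 3)*7) = 25*(-6*7) = 25*(-42) = -1050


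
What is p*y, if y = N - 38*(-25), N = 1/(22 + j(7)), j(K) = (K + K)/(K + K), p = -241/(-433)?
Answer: 5266091/9959 ≈ 528.78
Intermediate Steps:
p = 241/433 (p = -241*(-1/433) = 241/433 ≈ 0.55658)
j(K) = 1 (j(K) = (2*K)/((2*K)) = (2*K)*(1/(2*K)) = 1)
N = 1/23 (N = 1/(22 + 1) = 1/23 ≈ 0.043478)
y = 21851/23 (y = 1/23 - 38*(-25) = 1/23 + 950 = 21851/23 ≈ 950.04)
p*y = (241/433)*(21851/23) = 5266091/9959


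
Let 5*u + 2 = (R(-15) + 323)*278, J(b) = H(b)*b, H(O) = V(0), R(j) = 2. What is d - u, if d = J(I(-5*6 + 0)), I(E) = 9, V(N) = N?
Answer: -90348/5 ≈ -18070.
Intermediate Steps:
H(O) = 0
J(b) = 0 (J(b) = 0*b = 0)
u = 90348/5 (u = -2/5 + ((2 + 323)*278)/5 = -2/5 + (325*278)/5 = -2/5 + (1/5)*90350 = -2/5 + 18070 = 90348/5 ≈ 18070.)
d = 0
d - u = 0 - 1*90348/5 = 0 - 90348/5 = -90348/5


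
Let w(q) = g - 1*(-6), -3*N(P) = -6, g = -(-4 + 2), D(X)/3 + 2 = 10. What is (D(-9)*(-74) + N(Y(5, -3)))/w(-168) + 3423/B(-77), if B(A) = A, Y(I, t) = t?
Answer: -11713/44 ≈ -266.20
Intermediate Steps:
D(X) = 24 (D(X) = -6 + 3*10 = -6 + 30 = 24)
g = 2 (g = -1*(-2) = 2)
N(P) = 2 (N(P) = -⅓*(-6) = 2)
w(q) = 8 (w(q) = 2 - 1*(-6) = 2 + 6 = 8)
(D(-9)*(-74) + N(Y(5, -3)))/w(-168) + 3423/B(-77) = (24*(-74) + 2)/8 + 3423/(-77) = (-1776 + 2)*(⅛) + 3423*(-1/77) = -1774*⅛ - 489/11 = -887/4 - 489/11 = -11713/44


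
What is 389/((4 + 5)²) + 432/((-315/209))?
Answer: -798977/2835 ≈ -281.83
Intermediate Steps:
389/((4 + 5)²) + 432/((-315/209)) = 389/(9²) + 432/((-315*1/209)) = 389/81 + 432/(-315/209) = 389*(1/81) + 432*(-209/315) = 389/81 - 10032/35 = -798977/2835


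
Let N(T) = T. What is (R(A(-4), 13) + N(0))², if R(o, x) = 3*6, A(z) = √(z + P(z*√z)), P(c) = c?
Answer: 324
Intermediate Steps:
A(z) = √(z + z^(3/2)) (A(z) = √(z + z*√z) = √(z + z^(3/2)))
R(o, x) = 18
(R(A(-4), 13) + N(0))² = (18 + 0)² = 18² = 324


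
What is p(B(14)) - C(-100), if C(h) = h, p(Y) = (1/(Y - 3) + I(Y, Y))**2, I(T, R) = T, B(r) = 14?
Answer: 36125/121 ≈ 298.55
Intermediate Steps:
p(Y) = (Y + 1/(-3 + Y))**2 (p(Y) = (1/(Y - 3) + Y)**2 = (1/(-3 + Y) + Y)**2 = (Y + 1/(-3 + Y))**2)
p(B(14)) - C(-100) = (1 + 14**2 - 3*14)**2/(-3 + 14)**2 - 1*(-100) = (1 + 196 - 42)**2/11**2 + 100 = (1/121)*155**2 + 100 = (1/121)*24025 + 100 = 24025/121 + 100 = 36125/121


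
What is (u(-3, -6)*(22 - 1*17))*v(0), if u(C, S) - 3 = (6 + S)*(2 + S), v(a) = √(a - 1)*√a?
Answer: 0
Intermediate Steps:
v(a) = √a*√(-1 + a) (v(a) = √(-1 + a)*√a = √a*√(-1 + a))
u(C, S) = 3 + (2 + S)*(6 + S) (u(C, S) = 3 + (6 + S)*(2 + S) = 3 + (2 + S)*(6 + S))
(u(-3, -6)*(22 - 1*17))*v(0) = ((15 + (-6)² + 8*(-6))*(22 - 1*17))*(√0*√(-1 + 0)) = ((15 + 36 - 48)*(22 - 17))*(0*√(-1)) = (3*5)*(0*I) = 15*0 = 0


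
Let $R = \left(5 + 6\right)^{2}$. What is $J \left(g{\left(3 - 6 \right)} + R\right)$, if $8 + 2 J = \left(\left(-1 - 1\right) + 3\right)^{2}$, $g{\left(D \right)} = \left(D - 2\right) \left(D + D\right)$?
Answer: $- \frac{1057}{2} \approx -528.5$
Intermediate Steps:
$g{\left(D \right)} = 2 D \left(-2 + D\right)$ ($g{\left(D \right)} = \left(-2 + D\right) 2 D = 2 D \left(-2 + D\right)$)
$J = - \frac{7}{2}$ ($J = -4 + \frac{\left(\left(-1 - 1\right) + 3\right)^{2}}{2} = -4 + \frac{\left(-2 + 3\right)^{2}}{2} = -4 + \frac{1^{2}}{2} = -4 + \frac{1}{2} \cdot 1 = -4 + \frac{1}{2} = - \frac{7}{2} \approx -3.5$)
$R = 121$ ($R = 11^{2} = 121$)
$J \left(g{\left(3 - 6 \right)} + R\right) = - \frac{7 \left(2 \left(3 - 6\right) \left(-2 + \left(3 - 6\right)\right) + 121\right)}{2} = - \frac{7 \left(2 \left(-3\right) \left(-2 - 3\right) + 121\right)}{2} = - \frac{7 \left(2 \left(-3\right) \left(-5\right) + 121\right)}{2} = - \frac{7 \left(30 + 121\right)}{2} = \left(- \frac{7}{2}\right) 151 = - \frac{1057}{2}$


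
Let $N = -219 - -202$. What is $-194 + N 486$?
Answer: $-8456$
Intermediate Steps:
$N = -17$ ($N = -219 + 202 = -17$)
$-194 + N 486 = -194 - 8262 = -8456$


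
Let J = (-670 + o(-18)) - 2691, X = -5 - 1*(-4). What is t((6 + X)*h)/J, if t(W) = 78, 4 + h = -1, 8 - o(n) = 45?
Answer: -39/1699 ≈ -0.022955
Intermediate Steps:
X = -1 (X = -5 + 4 = -1)
o(n) = -37 (o(n) = 8 - 1*45 = 8 - 45 = -37)
h = -5 (h = -4 - 1 = -5)
J = -3398 (J = (-670 - 37) - 2691 = -707 - 2691 = -3398)
t((6 + X)*h)/J = 78/(-3398) = 78*(-1/3398) = -39/1699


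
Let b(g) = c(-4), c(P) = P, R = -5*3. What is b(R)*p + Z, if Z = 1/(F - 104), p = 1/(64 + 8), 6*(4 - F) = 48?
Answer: -7/108 ≈ -0.064815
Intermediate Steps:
F = -4 (F = 4 - ⅙*48 = 4 - 8 = -4)
R = -15
b(g) = -4
p = 1/72 ≈ 0.013889
Z = -1/108 (Z = 1/(-4 - 104) = 1/(-108) = -1/108 ≈ -0.0092593)
b(R)*p + Z = -4*1/72 - 1/108 = -1/18 - 1/108 = -7/108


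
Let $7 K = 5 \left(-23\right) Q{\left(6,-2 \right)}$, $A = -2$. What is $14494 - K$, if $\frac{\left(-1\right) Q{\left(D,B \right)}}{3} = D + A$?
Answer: $\frac{100078}{7} \approx 14297.0$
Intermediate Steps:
$Q{\left(D,B \right)} = 6 - 3 D$ ($Q{\left(D,B \right)} = - 3 \left(D - 2\right) = - 3 \left(-2 + D\right) = 6 - 3 D$)
$K = \frac{1380}{7}$ ($K = \frac{5 \left(-23\right) \left(6 - 18\right)}{7} = \frac{\left(-115\right) \left(6 - 18\right)}{7} = \frac{\left(-115\right) \left(-12\right)}{7} = \frac{1}{7} \cdot 1380 = \frac{1380}{7} \approx 197.14$)
$14494 - K = 14494 - \frac{1380}{7} = \frac{100078}{7}$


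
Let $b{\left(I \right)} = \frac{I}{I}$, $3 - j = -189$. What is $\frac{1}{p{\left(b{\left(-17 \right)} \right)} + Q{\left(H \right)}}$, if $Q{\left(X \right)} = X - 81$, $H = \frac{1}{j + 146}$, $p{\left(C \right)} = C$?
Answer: $- \frac{338}{27039} \approx -0.0125$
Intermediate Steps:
$j = 192$ ($j = 3 - -189 = 3 + 189 = 192$)
$b{\left(I \right)} = 1$
$H = \frac{1}{338}$ ($H = \frac{1}{192 + 146} = \frac{1}{338} \approx 0.0029586$)
$Q{\left(X \right)} = -81 + X$
$\frac{1}{p{\left(b{\left(-17 \right)} \right)} + Q{\left(H \right)}} = \frac{1}{1 + \left(-81 + \frac{1}{338}\right)} = \frac{1}{1 - \frac{27377}{338}} = \frac{1}{- \frac{27039}{338}} = - \frac{338}{27039}$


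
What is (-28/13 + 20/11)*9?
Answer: -432/143 ≈ -3.0210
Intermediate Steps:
(-28/13 + 20/11)*9 = -48/143*9 = -432/143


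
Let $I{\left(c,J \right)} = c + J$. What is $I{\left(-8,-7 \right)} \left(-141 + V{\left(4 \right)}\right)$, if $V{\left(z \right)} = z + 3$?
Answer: $2010$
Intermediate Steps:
$V{\left(z \right)} = 3 + z$
$I{\left(c,J \right)} = J + c$
$I{\left(-8,-7 \right)} \left(-141 + V{\left(4 \right)}\right) = \left(-7 - 8\right) \left(-141 + \left(3 + 4\right)\right) = - 15 \left(-141 + 7\right) = \left(-15\right) \left(-134\right) = 2010$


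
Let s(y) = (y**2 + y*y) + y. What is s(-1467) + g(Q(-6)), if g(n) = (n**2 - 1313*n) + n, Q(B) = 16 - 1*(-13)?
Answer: 4265504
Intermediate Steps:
Q(B) = 29 (Q(B) = 16 + 13 = 29)
s(y) = y + 2*y**2 (s(y) = (y**2 + y**2) + y = 2*y**2 + y = y + 2*y**2)
g(n) = n**2 - 1312*n
s(-1467) + g(Q(-6)) = -1467*(1 + 2*(-1467)) + 29*(-1312 + 29) = -1467*(1 - 2934) + 29*(-1283) = -1467*(-2933) - 37207 = 4302711 - 37207 = 4265504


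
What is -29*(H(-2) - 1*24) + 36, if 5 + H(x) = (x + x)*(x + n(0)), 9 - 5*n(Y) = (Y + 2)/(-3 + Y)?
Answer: 13039/15 ≈ 869.27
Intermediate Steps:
n(Y) = 9/5 - (2 + Y)/(5*(-3 + Y)) (n(Y) = 9/5 - (Y + 2)/(5*(-3 + Y)) = 9/5 - (2 + Y)/(5*(-3 + Y)))
H(x) = -5 + 2*x*(29/15 + x) (H(x) = -5 + (x + x)*(x + (-29 + 8*0)/(5*(-3 + 0))) = -5 + (2*x)*(x + (⅕)*(-29 + 0)/(-3)) = -5 + (2*x)*(x + (⅕)*(-⅓)*(-29)) = -5 + (2*x)*(x + 29/15) = -5 + (2*x)*(29/15 + x) = -5 + 2*x*(29/15 + x))
-29*(H(-2) - 1*24) + 36 = -29*((-5 + 2*(-2)² + (58/15)*(-2)) - 1*24) + 36 = -29*((-5 + 2*4 - 116/15) - 24) + 36 = -29*((-5 + 8 - 116/15) - 24) + 36 = -29*(-71/15 - 24) + 36 = -29*(-431/15) + 36 = 12499/15 + 36 = 13039/15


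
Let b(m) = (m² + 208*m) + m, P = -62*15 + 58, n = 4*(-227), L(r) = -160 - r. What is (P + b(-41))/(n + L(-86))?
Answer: 3880/491 ≈ 7.9022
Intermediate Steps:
n = -908
P = -872 (P = -930 + 58 = -872)
b(m) = m² + 209*m
(P + b(-41))/(n + L(-86)) = (-872 - 41*(209 - 41))/(-908 + (-160 - 1*(-86))) = (-872 - 41*168)/(-908 + (-160 + 86)) = (-872 - 6888)/(-908 - 74) = -7760/(-982) = -7760*(-1/982) = 3880/491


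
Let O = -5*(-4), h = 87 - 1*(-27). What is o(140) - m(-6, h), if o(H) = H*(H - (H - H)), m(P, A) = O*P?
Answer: 19720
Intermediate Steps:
h = 114 (h = 87 + 27 = 114)
O = 20
m(P, A) = 20*P
o(H) = H² (o(H) = H*(H - 1*0) = H*(H + 0) = H*H = H²)
o(140) - m(-6, h) = 140² - 20*(-6) = 19600 - 1*(-120) = 19600 + 120 = 19720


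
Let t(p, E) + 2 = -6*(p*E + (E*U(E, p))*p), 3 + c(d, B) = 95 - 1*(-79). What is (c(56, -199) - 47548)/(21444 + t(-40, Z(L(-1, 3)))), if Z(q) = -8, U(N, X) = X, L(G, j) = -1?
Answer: -47377/96322 ≈ -0.49186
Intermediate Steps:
c(d, B) = 171 (c(d, B) = -3 + (95 - 1*(-79)) = -3 + (95 + 79) = -3 + 174 = 171)
t(p, E) = -2 - 6*E*p - 6*E*p**2 (t(p, E) = -2 - 6*(p*E + (E*p)*p) = -2 - 6*(E*p + E*p**2) = -2 + (-6*E*p - 6*E*p**2) = -2 - 6*E*p - 6*E*p**2)
(c(56, -199) - 47548)/(21444 + t(-40, Z(L(-1, 3)))) = (171 - 47548)/(21444 + (-2 - 6*(-8)*(-40) - 6*(-8)*(-40)**2)) = -47377/(21444 + (-2 - 1920 - 6*(-8)*1600)) = -47377/(21444 + (-2 - 1920 + 76800)) = -47377/(21444 + 74878) = -47377/96322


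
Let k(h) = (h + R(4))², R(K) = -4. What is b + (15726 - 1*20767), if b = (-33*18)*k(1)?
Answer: -10387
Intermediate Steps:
k(h) = (-4 + h)² (k(h) = (h - 4)² = (-4 + h)²)
b = -5346 (b = (-33*18)*(-4 + 1)² = -594*(-3)² = -594*9 = -5346)
b + (15726 - 1*20767) = -5346 + (15726 - 1*20767) = -5346 + (15726 - 20767) = -5346 - 5041 = -10387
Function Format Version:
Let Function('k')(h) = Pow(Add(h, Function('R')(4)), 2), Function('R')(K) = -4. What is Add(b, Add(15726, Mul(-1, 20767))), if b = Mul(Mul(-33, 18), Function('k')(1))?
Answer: -10387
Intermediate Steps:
Function('k')(h) = Pow(Add(-4, h), 2) (Function('k')(h) = Pow(Add(h, -4), 2) = Pow(Add(-4, h), 2))
b = -5346 (b = Mul(Mul(-33, 18), Pow(Add(-4, 1), 2)) = Mul(-594, Pow(-3, 2)) = Mul(-594, 9) = -5346)
Add(b, Add(15726, Mul(-1, 20767))) = Add(-5346, Add(15726, Mul(-1, 20767))) = Add(-5346, Add(15726, -20767)) = Add(-5346, -5041) = -10387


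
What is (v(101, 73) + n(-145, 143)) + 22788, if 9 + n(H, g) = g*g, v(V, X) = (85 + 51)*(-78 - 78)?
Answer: 22012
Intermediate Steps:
v(V, X) = -21216 (v(V, X) = 136*(-156) = -21216)
n(H, g) = -9 + g² (n(H, g) = -9 + g*g = -9 + g²)
(v(101, 73) + n(-145, 143)) + 22788 = (-21216 + (-9 + 143²)) + 22788 = (-21216 + (-9 + 20449)) + 22788 = (-21216 + 20440) + 22788 = -776 + 22788 = 22012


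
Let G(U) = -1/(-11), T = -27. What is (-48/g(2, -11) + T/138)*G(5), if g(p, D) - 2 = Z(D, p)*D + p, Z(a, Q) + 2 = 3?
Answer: 195/322 ≈ 0.60559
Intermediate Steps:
Z(a, Q) = 1 (Z(a, Q) = -2 + 3 = 1)
g(p, D) = 2 + D + p (g(p, D) = 2 + (1*D + p) = 2 + (D + p) = 2 + D + p)
G(U) = 1/11 (G(U) = -1*(-1/11) = 1/11)
(-48/g(2, -11) + T/138)*G(5) = (-48/(2 - 11 + 2) - 27/138)*(1/11) = (-48/(-7) - 27*1/138)*(1/11) = (-48*(-⅐) - 9/46)*(1/11) = (48/7 - 9/46)*(1/11) = (2145/322)*(1/11) = 195/322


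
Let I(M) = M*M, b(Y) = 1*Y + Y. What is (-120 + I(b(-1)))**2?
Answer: 13456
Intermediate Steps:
b(Y) = 2*Y (b(Y) = Y + Y = 2*Y)
I(M) = M**2
(-120 + I(b(-1)))**2 = (-120 + (2*(-1))**2)**2 = (-120 + (-2)**2)**2 = (-120 + 4)**2 = (-116)**2 = 13456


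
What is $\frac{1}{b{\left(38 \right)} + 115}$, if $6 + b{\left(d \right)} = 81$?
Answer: $\frac{1}{190} \approx 0.0052632$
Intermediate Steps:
$b{\left(d \right)} = 75$ ($b{\left(d \right)} = -6 + 81 = 75$)
$\frac{1}{b{\left(38 \right)} + 115} = \frac{1}{75 + 115} = \frac{1}{190}$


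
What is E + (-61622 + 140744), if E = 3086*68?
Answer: 288970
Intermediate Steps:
E = 209848
E + (-61622 + 140744) = 209848 + (-61622 + 140744) = 209848 + 79122 = 288970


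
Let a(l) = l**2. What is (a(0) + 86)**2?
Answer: 7396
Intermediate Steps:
(a(0) + 86)**2 = (0**2 + 86)**2 = (0 + 86)**2 = 86**2 = 7396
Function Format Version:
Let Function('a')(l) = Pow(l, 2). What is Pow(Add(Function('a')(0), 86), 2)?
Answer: 7396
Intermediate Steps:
Pow(Add(Function('a')(0), 86), 2) = Pow(Add(Pow(0, 2), 86), 2) = Pow(Add(0, 86), 2) = Pow(86, 2) = 7396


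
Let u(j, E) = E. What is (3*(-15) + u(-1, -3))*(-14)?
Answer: 672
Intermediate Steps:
(3*(-15) + u(-1, -3))*(-14) = (3*(-15) - 3)*(-14) = (-45 - 3)*(-14) = -48*(-14) = 672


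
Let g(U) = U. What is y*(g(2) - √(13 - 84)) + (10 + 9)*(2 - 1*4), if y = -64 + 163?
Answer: 160 - 99*I*√71 ≈ 160.0 - 834.19*I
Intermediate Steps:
y = 99
y*(g(2) - √(13 - 84)) + (10 + 9)*(2 - 1*4) = 99*(2 - √(13 - 84)) + (10 + 9)*(2 - 1*4) = 99*(2 - √(-71)) + 19*(2 - 4) = 99*(2 - I*√71) + 19*(-2) = 99*(2 - I*√71) - 38 = (198 - 99*I*√71) - 38 = 160 - 99*I*√71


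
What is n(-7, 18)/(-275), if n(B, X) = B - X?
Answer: 1/11 ≈ 0.090909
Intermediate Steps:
n(-7, 18)/(-275) = (-7 - 1*18)/(-275) = (-7 - 18)*(-1/275) = -25*(-1/275) = 1/11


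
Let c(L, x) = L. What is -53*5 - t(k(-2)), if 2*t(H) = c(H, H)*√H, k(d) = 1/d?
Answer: -265 + I*√2/8 ≈ -265.0 + 0.17678*I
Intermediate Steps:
t(H) = H^(3/2)/2 (t(H) = (H*√H)/2 = H^(3/2)/2)
-53*5 - t(k(-2)) = -53*5 - (1/(-2))^(3/2)/2 = -265 - (-½)^(3/2)/2 = -265 - (-I*√2/4)/2 = -265 - (-1)*I*√2/8 = -265 + I*√2/8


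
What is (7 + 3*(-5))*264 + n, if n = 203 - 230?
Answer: -2139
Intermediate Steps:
n = -27
(7 + 3*(-5))*264 + n = (7 + 3*(-5))*264 - 27 = (7 - 15)*264 - 27 = -8*264 - 27 = -2112 - 27 = -2139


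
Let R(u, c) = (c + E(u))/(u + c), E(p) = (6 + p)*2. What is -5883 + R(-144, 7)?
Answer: -805702/137 ≈ -5881.0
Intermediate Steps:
E(p) = 12 + 2*p
R(u, c) = (12 + c + 2*u)/(c + u) (R(u, c) = (c + (12 + 2*u))/(u + c) = (12 + c + 2*u)/(c + u))
-5883 + R(-144, 7) = -5883 + (12 + 7 + 2*(-144))/(7 - 144) = -5883 + (12 + 7 - 288)/(-137) = -5883 - 1/137*(-269) = -5883 + 269/137 = -805702/137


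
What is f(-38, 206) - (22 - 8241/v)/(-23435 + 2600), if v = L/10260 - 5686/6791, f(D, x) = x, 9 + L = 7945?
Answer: 4913052670387/23152810410 ≈ 212.20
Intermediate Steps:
L = 7936 (L = -9 + 7945 = 7936)
v = -1111246/17418915 (v = 7936/10260 - 5686/6791 = 7936*(1/10260) - 5686*1/6791 = 1984/2565 - 5686/6791 = -1111246/17418915 ≈ -0.063795)
f(-38, 206) - (22 - 8241/v)/(-23435 + 2600) = 206 - (22 - 8241/(-1111246/17418915))/(-23435 + 2600) = 206 - (22 - 8241*(-17418915/1111246))/(-20835) = 206 - (22 + 143549278515/1111246)*(-1)/20835 = 206 - 143573725927*(-1)/(1111246*20835) = 206 - 1*(-143573725927/23152810410) = 206 + 143573725927/23152810410 = 4913052670387/23152810410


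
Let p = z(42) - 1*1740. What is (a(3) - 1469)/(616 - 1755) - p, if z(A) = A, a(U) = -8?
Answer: 1935499/1139 ≈ 1699.3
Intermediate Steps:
p = -1698 (p = 42 - 1*1740 = 42 - 1740 = -1698)
(a(3) - 1469)/(616 - 1755) - p = (-8 - 1469)/(616 - 1755) - 1*(-1698) = -1477/(-1139) + 1698 = -1477*(-1/1139) + 1698 = 1477/1139 + 1698 = 1935499/1139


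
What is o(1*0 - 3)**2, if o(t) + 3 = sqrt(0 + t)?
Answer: (3 - I*sqrt(3))**2 ≈ 6.0 - 10.392*I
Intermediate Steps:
o(t) = -3 + sqrt(t) (o(t) = -3 + sqrt(0 + t) = -3 + sqrt(t))
o(1*0 - 3)**2 = (-3 + sqrt(1*0 - 3))**2 = (-3 + sqrt(0 - 3))**2 = (-3 + sqrt(-3))**2 = (-3 + I*sqrt(3))**2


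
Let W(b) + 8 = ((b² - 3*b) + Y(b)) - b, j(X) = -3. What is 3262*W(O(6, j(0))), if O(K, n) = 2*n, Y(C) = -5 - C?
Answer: 172886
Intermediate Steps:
W(b) = -13 + b² - 5*b (W(b) = -8 + (((b² - 3*b) + (-5 - b)) - b) = -8 + ((-5 + b² - 4*b) - b) = -8 + (-5 + b² - 5*b) = -13 + b² - 5*b)
3262*W(O(6, j(0))) = 3262*(-13 + (2*(-3))² - 10*(-3)) = 3262*(-13 + (-6)² - 5*(-6)) = 3262*(-13 + 36 + 30) = 3262*53 = 172886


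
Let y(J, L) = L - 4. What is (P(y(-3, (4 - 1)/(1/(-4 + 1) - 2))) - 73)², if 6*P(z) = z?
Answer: 9628609/1764 ≈ 5458.4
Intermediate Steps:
y(J, L) = -4 + L
P(z) = z/6
(P(y(-3, (4 - 1)/(1/(-4 + 1) - 2))) - 73)² = ((-4 + (4 - 1)/(1/(-4 + 1) - 2))/6 - 73)² = ((-4 + 3/(1/(-3) - 2))/6 - 73)² = ((-4 + 3/(-⅓ - 2))/6 - 73)² = ((-4 + 3/(-7/3))/6 - 73)² = ((-4 + 3*(-3/7))/6 - 73)² = ((-4 - 9/7)/6 - 73)² = ((⅙)*(-37/7) - 73)² = (-37/42 - 73)² = (-3103/42)² = 9628609/1764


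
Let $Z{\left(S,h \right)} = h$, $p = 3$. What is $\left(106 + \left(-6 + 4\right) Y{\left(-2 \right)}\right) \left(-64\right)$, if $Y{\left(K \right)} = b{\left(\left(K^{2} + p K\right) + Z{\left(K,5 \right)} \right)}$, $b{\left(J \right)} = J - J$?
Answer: $-6784$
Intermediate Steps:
$b{\left(J \right)} = 0$
$Y{\left(K \right)} = 0$
$\left(106 + \left(-6 + 4\right) Y{\left(-2 \right)}\right) \left(-64\right) = \left(106 + \left(-6 + 4\right) 0\right) \left(-64\right) = \left(106 - 0\right) \left(-64\right) = \left(106 + 0\right) \left(-64\right) = 106 \left(-64\right) = -6784$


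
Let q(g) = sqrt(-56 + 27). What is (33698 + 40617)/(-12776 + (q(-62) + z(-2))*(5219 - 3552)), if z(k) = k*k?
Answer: -90783204/23579089 - 24776621*I*sqrt(29)/23579089 ≈ -3.8502 - 5.6587*I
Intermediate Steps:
q(g) = I*sqrt(29) (q(g) = sqrt(-29) = I*sqrt(29))
z(k) = k**2
(33698 + 40617)/(-12776 + (q(-62) + z(-2))*(5219 - 3552)) = (33698 + 40617)/(-12776 + (I*sqrt(29) + (-2)**2)*(5219 - 3552)) = 74315/(-12776 + (I*sqrt(29) + 4)*1667) = 74315/(-12776 + (4 + I*sqrt(29))*1667) = 74315/(-12776 + (6668 + 1667*I*sqrt(29))) = 74315/(-6108 + 1667*I*sqrt(29))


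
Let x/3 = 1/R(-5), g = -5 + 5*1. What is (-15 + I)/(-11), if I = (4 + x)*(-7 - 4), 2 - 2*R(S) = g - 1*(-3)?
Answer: -7/11 ≈ -0.63636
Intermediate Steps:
g = 0 (g = -5 + 5 = 0)
R(S) = -½ (R(S) = 1 - (0 - 1*(-3))/2 = 1 - (0 + 3)/2 = 1 - ½*3 = 1 - 3/2 = -½)
x = -6 (x = 3/(-½) = 3*(-2) = -6)
I = 22 (I = (4 - 6)*(-7 - 4) = -2*(-11) = 22)
(-15 + I)/(-11) = (-15 + 22)/(-11) = -1/11*7 = -7/11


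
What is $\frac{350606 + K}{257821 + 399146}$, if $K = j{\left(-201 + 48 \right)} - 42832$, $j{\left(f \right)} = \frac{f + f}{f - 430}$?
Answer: $\frac{179432548}{383011761} \approx 0.46848$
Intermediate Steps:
$j{\left(f \right)} = \frac{2 f}{-430 + f}$
$K = - \frac{24970750}{583}$ ($K = \frac{2 \left(-201 + 48\right)}{-430 + \left(-201 + 48\right)} - 42832 = 2 \left(-153\right) \frac{1}{-430 - 153} - 42832 = 2 \left(-153\right) \frac{1}{-583} - 42832 = 2 \left(-153\right) \left(- \frac{1}{583}\right) - 42832 = \frac{306}{583} - 42832 = - \frac{24970750}{583} \approx -42832.0$)
$\frac{350606 + K}{257821 + 399146} = \frac{350606 - \frac{24970750}{583}}{257821 + 399146} = \frac{179432548}{583 \cdot 656967} = \frac{179432548}{583} \cdot \frac{1}{656967} = \frac{179432548}{383011761}$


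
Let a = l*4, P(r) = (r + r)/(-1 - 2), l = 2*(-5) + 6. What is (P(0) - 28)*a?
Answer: 448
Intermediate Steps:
l = -4 (l = -10 + 6 = -4)
P(r) = -2*r/3 (P(r) = (2*r)/(-3) = (2*r)*(-1/3) = -2*r/3)
a = -16 (a = -4*4 = -16)
(P(0) - 28)*a = (-2/3*0 - 28)*(-16) = (0 - 28)*(-16) = -28*(-16) = 448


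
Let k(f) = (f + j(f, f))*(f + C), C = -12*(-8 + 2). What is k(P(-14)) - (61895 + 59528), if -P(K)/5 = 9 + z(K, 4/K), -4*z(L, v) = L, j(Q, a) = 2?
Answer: -487991/4 ≈ -1.2200e+5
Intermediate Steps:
C = 72 (C = -12*(-6) = 72)
z(L, v) = -L/4
P(K) = -45 + 5*K/4 (P(K) = -5*(9 - K/4) = -45 + 5*K/4)
k(f) = (2 + f)*(72 + f) (k(f) = (f + 2)*(f + 72) = (2 + f)*(72 + f))
k(P(-14)) - (61895 + 59528) = (144 + (-45 + (5/4)*(-14))**2 + 74*(-45 + (5/4)*(-14))) - (61895 + 59528) = (144 + (-45 - 35/2)**2 + 74*(-45 - 35/2)) - 1*121423 = (144 + (-125/2)**2 + 74*(-125/2)) - 121423 = (144 + 15625/4 - 4625) - 121423 = -2299/4 - 121423 = -487991/4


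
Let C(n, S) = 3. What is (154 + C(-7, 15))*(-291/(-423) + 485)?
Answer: 10751674/141 ≈ 76253.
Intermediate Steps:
(154 + C(-7, 15))*(-291/(-423) + 485) = (154 + 3)*(-291/(-423) + 485) = 157*(-291*(-1/423) + 485) = 157*(97/141 + 485) = 157*(68482/141) = 10751674/141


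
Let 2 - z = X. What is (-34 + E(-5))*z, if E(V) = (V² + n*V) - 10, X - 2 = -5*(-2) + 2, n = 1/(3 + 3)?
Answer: 238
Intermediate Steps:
n = ⅙ (n = 1/6 = ⅙ ≈ 0.16667)
X = 14 (X = 2 + (-5*(-2) + 2) = 2 + (10 + 2) = 2 + 12 = 14)
z = -12 (z = 2 - 1*14 = 2 - 14 = -12)
E(V) = -10 + V² + V/6 (E(V) = (V² + V/6) - 10 = -10 + V² + V/6)
(-34 + E(-5))*z = (-34 + (-10 + (-5)² + (⅙)*(-5)))*(-12) = (-34 + (-10 + 25 - ⅚))*(-12) = (-34 + 85/6)*(-12) = -119/6*(-12) = 238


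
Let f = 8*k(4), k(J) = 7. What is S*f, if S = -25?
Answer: -1400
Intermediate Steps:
f = 56 (f = 8*7 = 56)
S*f = -25*56 = -1400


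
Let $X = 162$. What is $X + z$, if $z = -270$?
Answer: $-108$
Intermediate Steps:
$X + z = 162 - 270 = -108$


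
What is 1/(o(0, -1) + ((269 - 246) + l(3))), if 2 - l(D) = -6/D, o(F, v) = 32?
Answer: 1/59 ≈ 0.016949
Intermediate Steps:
l(D) = 2 + 6/D (l(D) = 2 - (-6)/D = 2 + 6/D)
1/(o(0, -1) + ((269 - 246) + l(3))) = 1/(32 + ((269 - 246) + (2 + 6/3))) = 1/(32 + (23 + (2 + 6*(1/3)))) = 1/(32 + (23 + (2 + 2))) = 1/(32 + (23 + 4)) = 1/(32 + 27) = 1/59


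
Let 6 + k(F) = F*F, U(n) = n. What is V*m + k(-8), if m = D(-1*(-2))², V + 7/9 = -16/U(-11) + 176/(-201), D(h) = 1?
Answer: 383395/6633 ≈ 57.801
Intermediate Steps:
k(F) = -6 + F² (k(F) = -6 + F*F = -6 + F²)
V = -1319/6633 (V = -7/9 + (-16/(-11) + 176/(-201)) = -7/9 + (-16*(-1/11) + 176*(-1/201)) = -7/9 + (16/11 - 176/201) = -7/9 + 1280/2211 = -1319/6633 ≈ -0.19885)
m = 1 (m = 1² = 1)
V*m + k(-8) = -1319/6633*1 + (-6 + (-8)²) = -1319/6633 + (-6 + 64) = -1319/6633 + 58 = 383395/6633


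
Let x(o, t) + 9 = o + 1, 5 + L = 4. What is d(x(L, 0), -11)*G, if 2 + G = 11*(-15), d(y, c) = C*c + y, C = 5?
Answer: 10688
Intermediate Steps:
L = -1 (L = -5 + 4 = -1)
x(o, t) = -8 + o (x(o, t) = -9 + (o + 1) = -9 + (1 + o) = -8 + o)
d(y, c) = y + 5*c (d(y, c) = 5*c + y = y + 5*c)
G = -167 (G = -2 + 11*(-15) = -2 - 165 = -167)
d(x(L, 0), -11)*G = ((-8 - 1) + 5*(-11))*(-167) = (-9 - 55)*(-167) = -64*(-167) = 10688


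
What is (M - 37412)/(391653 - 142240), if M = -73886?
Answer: -111298/249413 ≈ -0.44624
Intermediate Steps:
(M - 37412)/(391653 - 142240) = (-73886 - 37412)/(391653 - 142240) = -111298/249413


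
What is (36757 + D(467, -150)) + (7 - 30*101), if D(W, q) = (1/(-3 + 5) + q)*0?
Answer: 33734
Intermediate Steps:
D(W, q) = 0 (D(W, q) = (1/2 + q)*0 = (½ + q)*0 = 0)
(36757 + D(467, -150)) + (7 - 30*101) = (36757 + 0) + (7 - 30*101) = 36757 + (7 - 3030) = 36757 - 3023 = 33734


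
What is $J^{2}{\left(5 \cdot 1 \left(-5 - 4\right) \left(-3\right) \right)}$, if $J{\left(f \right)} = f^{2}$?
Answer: $332150625$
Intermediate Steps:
$J^{2}{\left(5 \cdot 1 \left(-5 - 4\right) \left(-3\right) \right)} = \left(\left(5 \cdot 1 \left(-5 - 4\right) \left(-3\right)\right)^{2}\right)^{2} = \left(\left(5 \left(\left(-9\right) \left(-3\right)\right)\right)^{2}\right)^{2} = \left(\left(5 \cdot 27\right)^{2}\right)^{2} = \left(135^{2}\right)^{2} = 18225^{2} = 332150625$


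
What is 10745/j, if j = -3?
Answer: -10745/3 ≈ -3581.7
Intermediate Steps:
10745/j = 10745/(-3) = 10745*(-1/3) = -10745/3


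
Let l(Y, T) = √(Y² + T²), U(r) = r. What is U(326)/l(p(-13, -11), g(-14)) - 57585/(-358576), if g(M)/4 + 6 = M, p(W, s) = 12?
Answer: 57585/358576 + 163*√409/818 ≈ 4.1905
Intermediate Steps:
g(M) = -24 + 4*M
l(Y, T) = √(T² + Y²)
U(326)/l(p(-13, -11), g(-14)) - 57585/(-358576) = 326/(√((-24 + 4*(-14))² + 12²)) - 57585/(-358576) = 326/(√((-24 - 56)² + 144)) - 57585*(-1/358576) = 326/(√((-80)² + 144)) + 57585/358576 = 326/(√(6400 + 144)) + 57585/358576 = 326/(√6544) + 57585/358576 = 326/((4*√409)) + 57585/358576 = 326*(√409/1636) + 57585/358576 = 163*√409/818 + 57585/358576 = 57585/358576 + 163*√409/818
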